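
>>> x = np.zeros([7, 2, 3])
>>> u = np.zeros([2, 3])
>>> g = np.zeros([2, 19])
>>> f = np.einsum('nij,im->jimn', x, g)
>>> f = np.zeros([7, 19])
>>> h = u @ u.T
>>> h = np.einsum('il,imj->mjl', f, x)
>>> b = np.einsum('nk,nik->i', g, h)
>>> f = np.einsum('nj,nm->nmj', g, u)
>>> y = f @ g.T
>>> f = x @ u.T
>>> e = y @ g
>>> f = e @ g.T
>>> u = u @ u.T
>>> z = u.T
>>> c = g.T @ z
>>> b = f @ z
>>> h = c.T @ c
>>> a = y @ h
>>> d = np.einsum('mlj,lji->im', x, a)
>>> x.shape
(7, 2, 3)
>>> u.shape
(2, 2)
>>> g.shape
(2, 19)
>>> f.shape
(2, 3, 2)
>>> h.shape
(2, 2)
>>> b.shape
(2, 3, 2)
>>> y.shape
(2, 3, 2)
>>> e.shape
(2, 3, 19)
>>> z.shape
(2, 2)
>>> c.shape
(19, 2)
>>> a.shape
(2, 3, 2)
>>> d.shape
(2, 7)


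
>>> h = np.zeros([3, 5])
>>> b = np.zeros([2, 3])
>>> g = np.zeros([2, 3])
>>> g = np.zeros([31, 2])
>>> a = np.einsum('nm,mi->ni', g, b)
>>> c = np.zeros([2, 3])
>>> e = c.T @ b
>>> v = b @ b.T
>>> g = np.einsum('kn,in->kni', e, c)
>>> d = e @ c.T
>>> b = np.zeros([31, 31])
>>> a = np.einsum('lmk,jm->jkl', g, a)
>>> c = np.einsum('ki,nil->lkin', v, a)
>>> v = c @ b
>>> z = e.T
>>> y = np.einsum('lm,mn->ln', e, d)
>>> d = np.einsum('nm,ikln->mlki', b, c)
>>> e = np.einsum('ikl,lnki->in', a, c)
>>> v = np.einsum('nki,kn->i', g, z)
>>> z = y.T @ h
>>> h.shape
(3, 5)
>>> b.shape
(31, 31)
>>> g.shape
(3, 3, 2)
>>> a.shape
(31, 2, 3)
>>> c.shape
(3, 2, 2, 31)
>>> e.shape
(31, 2)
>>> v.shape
(2,)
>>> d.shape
(31, 2, 2, 3)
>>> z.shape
(2, 5)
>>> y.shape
(3, 2)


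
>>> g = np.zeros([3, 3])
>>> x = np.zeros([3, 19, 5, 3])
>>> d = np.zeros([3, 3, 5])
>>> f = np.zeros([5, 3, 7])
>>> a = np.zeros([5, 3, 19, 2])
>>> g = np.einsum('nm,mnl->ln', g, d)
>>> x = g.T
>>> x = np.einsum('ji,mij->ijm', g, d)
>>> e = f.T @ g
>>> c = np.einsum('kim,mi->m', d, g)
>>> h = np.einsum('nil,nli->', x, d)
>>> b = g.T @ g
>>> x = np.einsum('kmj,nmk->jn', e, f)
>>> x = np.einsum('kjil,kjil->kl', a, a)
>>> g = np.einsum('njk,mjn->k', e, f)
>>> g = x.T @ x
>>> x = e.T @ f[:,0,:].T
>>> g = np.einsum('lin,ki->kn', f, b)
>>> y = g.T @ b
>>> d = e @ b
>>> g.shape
(3, 7)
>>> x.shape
(3, 3, 5)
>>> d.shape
(7, 3, 3)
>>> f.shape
(5, 3, 7)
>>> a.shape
(5, 3, 19, 2)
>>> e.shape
(7, 3, 3)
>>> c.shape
(5,)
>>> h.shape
()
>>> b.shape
(3, 3)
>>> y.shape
(7, 3)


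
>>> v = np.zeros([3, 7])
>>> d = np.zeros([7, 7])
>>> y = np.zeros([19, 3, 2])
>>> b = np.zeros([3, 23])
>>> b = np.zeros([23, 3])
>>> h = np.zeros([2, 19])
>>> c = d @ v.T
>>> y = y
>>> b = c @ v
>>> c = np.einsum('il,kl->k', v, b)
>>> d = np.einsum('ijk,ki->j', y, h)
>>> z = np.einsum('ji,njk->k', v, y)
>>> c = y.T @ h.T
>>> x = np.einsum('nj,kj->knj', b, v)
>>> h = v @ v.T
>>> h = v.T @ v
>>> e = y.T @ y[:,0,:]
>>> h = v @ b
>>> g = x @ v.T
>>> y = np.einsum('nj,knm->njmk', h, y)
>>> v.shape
(3, 7)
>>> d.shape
(3,)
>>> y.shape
(3, 7, 2, 19)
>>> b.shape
(7, 7)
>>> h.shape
(3, 7)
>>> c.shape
(2, 3, 2)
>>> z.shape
(2,)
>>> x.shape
(3, 7, 7)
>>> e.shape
(2, 3, 2)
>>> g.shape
(3, 7, 3)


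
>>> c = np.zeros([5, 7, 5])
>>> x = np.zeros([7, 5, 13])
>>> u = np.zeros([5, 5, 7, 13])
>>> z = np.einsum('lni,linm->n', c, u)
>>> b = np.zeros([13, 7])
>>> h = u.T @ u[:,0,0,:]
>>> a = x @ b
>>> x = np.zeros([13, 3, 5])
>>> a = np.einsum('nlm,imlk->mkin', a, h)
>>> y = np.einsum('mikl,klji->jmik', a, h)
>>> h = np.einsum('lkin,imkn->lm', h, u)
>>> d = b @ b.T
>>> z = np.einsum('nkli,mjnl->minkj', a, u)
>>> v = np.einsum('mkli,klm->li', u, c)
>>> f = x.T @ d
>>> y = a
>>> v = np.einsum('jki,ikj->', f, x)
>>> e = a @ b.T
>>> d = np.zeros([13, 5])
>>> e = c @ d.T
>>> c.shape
(5, 7, 5)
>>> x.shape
(13, 3, 5)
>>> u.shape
(5, 5, 7, 13)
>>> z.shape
(5, 7, 7, 13, 5)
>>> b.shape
(13, 7)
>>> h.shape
(13, 5)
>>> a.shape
(7, 13, 13, 7)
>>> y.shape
(7, 13, 13, 7)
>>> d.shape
(13, 5)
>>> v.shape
()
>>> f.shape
(5, 3, 13)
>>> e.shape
(5, 7, 13)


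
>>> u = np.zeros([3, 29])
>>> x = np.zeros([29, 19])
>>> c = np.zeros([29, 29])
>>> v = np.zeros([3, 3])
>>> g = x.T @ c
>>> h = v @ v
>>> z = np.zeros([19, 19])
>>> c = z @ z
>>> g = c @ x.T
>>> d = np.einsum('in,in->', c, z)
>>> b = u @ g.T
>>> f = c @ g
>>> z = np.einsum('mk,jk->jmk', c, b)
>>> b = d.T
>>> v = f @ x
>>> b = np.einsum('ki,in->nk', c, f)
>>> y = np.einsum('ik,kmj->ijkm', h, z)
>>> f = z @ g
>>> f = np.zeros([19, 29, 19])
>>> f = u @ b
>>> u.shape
(3, 29)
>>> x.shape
(29, 19)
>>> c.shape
(19, 19)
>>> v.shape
(19, 19)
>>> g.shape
(19, 29)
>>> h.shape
(3, 3)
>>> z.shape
(3, 19, 19)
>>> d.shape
()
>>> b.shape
(29, 19)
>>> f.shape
(3, 19)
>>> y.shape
(3, 19, 3, 19)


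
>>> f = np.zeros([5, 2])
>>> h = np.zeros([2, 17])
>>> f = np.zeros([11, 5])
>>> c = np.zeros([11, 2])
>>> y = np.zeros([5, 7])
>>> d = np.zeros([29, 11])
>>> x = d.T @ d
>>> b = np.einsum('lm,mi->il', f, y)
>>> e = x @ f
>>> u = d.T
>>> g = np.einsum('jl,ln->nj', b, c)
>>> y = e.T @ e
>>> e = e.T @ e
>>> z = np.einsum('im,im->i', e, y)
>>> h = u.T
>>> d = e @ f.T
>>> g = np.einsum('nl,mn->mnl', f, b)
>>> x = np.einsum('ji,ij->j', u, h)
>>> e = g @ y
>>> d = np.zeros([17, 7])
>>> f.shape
(11, 5)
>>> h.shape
(29, 11)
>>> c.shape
(11, 2)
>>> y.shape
(5, 5)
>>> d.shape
(17, 7)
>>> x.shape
(11,)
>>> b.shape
(7, 11)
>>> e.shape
(7, 11, 5)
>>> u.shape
(11, 29)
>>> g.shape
(7, 11, 5)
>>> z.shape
(5,)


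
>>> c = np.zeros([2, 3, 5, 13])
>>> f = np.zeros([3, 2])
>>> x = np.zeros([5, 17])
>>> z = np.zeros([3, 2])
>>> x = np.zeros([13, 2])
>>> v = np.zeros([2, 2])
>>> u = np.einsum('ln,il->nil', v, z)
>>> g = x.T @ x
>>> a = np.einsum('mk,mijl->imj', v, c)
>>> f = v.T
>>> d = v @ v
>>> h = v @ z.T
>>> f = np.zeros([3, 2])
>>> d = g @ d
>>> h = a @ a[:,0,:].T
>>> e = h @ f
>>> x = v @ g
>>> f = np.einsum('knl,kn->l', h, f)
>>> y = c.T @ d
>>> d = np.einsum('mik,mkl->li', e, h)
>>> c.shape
(2, 3, 5, 13)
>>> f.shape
(3,)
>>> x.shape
(2, 2)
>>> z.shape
(3, 2)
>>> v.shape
(2, 2)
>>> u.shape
(2, 3, 2)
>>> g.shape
(2, 2)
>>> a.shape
(3, 2, 5)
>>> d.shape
(3, 2)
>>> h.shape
(3, 2, 3)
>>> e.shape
(3, 2, 2)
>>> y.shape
(13, 5, 3, 2)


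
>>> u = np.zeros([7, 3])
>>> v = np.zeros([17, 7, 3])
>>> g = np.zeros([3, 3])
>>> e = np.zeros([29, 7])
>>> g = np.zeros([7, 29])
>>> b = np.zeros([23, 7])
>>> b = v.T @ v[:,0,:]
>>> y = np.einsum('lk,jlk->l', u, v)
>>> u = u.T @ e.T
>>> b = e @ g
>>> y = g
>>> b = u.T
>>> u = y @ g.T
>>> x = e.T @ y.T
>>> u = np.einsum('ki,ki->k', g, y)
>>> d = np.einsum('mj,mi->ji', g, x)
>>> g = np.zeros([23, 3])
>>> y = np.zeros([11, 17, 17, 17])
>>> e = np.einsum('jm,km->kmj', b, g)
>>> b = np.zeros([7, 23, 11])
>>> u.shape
(7,)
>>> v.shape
(17, 7, 3)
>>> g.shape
(23, 3)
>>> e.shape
(23, 3, 29)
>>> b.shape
(7, 23, 11)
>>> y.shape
(11, 17, 17, 17)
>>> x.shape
(7, 7)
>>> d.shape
(29, 7)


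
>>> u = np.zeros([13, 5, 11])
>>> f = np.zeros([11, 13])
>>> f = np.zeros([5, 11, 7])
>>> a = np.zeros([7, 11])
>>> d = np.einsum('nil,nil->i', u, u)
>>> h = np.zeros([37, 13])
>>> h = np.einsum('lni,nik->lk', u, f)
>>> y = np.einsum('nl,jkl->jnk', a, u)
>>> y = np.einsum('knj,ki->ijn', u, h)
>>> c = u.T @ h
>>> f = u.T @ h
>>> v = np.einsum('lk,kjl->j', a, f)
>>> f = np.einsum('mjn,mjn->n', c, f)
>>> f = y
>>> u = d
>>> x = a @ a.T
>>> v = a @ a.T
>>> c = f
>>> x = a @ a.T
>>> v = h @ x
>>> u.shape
(5,)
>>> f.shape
(7, 11, 5)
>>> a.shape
(7, 11)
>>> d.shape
(5,)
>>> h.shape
(13, 7)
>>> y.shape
(7, 11, 5)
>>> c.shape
(7, 11, 5)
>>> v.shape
(13, 7)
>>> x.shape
(7, 7)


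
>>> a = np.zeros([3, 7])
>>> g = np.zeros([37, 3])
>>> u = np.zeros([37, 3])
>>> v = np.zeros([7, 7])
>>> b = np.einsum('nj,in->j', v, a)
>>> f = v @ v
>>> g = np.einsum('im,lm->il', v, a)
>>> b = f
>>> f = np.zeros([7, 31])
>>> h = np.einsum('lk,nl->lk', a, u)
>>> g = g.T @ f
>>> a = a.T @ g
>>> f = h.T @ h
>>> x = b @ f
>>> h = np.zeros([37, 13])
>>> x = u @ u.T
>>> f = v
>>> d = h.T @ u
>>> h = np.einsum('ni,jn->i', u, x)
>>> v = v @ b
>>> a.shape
(7, 31)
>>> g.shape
(3, 31)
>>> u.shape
(37, 3)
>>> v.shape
(7, 7)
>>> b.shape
(7, 7)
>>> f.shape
(7, 7)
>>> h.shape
(3,)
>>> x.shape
(37, 37)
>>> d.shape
(13, 3)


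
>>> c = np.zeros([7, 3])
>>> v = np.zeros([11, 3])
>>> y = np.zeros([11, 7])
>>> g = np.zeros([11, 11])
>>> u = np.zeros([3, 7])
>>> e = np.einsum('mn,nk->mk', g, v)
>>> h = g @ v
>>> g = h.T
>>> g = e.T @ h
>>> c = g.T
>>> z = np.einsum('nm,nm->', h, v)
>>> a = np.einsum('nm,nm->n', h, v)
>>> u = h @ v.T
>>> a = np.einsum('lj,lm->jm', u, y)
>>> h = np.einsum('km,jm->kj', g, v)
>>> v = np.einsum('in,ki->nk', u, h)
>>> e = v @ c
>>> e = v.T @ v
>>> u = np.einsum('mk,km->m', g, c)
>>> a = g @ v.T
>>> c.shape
(3, 3)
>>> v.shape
(11, 3)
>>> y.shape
(11, 7)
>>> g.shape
(3, 3)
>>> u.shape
(3,)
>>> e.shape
(3, 3)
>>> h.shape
(3, 11)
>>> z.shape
()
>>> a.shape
(3, 11)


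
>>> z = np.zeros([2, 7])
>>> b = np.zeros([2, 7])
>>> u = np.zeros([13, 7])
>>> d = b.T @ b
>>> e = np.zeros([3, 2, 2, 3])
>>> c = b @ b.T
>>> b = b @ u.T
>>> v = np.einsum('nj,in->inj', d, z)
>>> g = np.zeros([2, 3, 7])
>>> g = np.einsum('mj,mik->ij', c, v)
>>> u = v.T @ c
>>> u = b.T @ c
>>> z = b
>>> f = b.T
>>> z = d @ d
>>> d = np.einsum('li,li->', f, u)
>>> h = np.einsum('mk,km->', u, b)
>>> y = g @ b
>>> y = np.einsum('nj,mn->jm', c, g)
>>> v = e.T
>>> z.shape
(7, 7)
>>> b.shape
(2, 13)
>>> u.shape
(13, 2)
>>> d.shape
()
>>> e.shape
(3, 2, 2, 3)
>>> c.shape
(2, 2)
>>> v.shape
(3, 2, 2, 3)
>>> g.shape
(7, 2)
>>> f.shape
(13, 2)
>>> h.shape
()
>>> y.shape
(2, 7)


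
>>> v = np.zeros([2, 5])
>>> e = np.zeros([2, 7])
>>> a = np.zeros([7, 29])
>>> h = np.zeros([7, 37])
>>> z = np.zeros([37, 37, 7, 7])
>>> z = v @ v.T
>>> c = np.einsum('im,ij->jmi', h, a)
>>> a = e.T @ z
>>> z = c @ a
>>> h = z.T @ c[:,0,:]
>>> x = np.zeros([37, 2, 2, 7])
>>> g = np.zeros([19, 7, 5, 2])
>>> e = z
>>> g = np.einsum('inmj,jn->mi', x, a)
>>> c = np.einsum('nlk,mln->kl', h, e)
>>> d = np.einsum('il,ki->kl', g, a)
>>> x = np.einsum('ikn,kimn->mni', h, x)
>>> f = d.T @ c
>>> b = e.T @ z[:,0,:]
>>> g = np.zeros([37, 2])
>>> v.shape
(2, 5)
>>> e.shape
(29, 37, 2)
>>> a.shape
(7, 2)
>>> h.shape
(2, 37, 7)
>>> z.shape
(29, 37, 2)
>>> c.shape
(7, 37)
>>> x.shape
(2, 7, 2)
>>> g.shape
(37, 2)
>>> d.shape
(7, 37)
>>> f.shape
(37, 37)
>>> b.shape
(2, 37, 2)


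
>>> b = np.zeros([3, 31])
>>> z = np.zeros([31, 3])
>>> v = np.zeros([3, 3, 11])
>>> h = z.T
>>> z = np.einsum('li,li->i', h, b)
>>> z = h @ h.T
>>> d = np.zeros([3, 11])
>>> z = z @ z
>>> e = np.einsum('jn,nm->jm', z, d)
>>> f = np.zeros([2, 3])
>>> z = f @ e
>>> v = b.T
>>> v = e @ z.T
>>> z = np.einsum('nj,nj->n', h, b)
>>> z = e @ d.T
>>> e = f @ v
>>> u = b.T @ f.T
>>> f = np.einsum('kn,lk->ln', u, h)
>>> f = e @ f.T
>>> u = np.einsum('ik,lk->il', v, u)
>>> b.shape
(3, 31)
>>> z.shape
(3, 3)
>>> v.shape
(3, 2)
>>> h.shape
(3, 31)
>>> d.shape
(3, 11)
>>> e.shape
(2, 2)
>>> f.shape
(2, 3)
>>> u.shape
(3, 31)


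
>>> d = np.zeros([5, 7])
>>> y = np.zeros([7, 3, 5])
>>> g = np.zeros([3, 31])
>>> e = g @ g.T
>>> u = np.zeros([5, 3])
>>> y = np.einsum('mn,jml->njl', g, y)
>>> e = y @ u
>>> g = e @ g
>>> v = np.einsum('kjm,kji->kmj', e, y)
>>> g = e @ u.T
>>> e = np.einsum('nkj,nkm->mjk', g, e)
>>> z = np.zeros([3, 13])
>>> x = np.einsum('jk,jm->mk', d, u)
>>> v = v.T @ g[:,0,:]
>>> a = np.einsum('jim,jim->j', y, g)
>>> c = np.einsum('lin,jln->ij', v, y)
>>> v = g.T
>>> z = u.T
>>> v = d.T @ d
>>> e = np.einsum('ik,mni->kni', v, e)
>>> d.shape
(5, 7)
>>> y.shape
(31, 7, 5)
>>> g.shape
(31, 7, 5)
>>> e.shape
(7, 5, 7)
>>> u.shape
(5, 3)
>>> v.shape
(7, 7)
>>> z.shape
(3, 5)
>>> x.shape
(3, 7)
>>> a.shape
(31,)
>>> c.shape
(3, 31)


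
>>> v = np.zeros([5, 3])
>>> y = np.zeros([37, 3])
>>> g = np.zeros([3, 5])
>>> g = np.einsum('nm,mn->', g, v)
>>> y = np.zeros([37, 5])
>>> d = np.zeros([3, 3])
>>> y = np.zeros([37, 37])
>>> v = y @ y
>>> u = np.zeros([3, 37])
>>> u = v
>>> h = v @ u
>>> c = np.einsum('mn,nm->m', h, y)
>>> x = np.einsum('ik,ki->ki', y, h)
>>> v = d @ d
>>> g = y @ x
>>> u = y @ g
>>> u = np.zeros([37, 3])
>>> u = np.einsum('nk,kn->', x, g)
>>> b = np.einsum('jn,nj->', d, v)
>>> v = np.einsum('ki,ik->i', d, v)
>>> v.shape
(3,)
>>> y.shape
(37, 37)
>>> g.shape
(37, 37)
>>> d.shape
(3, 3)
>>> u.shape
()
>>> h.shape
(37, 37)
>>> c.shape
(37,)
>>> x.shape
(37, 37)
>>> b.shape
()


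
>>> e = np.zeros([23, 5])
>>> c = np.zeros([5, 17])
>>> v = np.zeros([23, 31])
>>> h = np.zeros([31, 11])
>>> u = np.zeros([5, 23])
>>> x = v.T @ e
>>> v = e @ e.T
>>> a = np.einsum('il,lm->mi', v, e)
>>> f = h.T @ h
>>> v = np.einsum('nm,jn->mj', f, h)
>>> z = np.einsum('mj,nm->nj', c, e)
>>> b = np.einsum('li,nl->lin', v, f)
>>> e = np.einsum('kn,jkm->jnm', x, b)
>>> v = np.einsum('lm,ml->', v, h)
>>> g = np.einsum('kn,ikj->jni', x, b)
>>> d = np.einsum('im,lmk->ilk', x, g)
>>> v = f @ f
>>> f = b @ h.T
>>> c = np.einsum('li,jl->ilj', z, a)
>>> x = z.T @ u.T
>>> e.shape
(11, 5, 11)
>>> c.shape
(17, 23, 5)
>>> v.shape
(11, 11)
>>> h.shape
(31, 11)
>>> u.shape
(5, 23)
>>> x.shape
(17, 5)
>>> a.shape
(5, 23)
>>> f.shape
(11, 31, 31)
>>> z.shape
(23, 17)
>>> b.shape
(11, 31, 11)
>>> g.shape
(11, 5, 11)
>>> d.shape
(31, 11, 11)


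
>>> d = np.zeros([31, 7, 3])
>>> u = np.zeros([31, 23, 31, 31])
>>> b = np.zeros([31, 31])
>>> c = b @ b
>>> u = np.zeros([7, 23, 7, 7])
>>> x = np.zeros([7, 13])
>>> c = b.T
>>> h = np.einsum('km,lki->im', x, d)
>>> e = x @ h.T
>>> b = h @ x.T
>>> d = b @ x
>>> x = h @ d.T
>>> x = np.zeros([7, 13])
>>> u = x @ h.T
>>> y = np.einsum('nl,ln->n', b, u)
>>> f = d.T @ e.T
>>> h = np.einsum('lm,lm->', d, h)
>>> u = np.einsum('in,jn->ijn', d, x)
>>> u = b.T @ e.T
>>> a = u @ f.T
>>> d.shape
(3, 13)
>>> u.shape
(7, 7)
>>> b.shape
(3, 7)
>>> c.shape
(31, 31)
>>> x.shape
(7, 13)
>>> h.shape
()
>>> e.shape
(7, 3)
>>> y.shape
(3,)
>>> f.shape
(13, 7)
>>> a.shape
(7, 13)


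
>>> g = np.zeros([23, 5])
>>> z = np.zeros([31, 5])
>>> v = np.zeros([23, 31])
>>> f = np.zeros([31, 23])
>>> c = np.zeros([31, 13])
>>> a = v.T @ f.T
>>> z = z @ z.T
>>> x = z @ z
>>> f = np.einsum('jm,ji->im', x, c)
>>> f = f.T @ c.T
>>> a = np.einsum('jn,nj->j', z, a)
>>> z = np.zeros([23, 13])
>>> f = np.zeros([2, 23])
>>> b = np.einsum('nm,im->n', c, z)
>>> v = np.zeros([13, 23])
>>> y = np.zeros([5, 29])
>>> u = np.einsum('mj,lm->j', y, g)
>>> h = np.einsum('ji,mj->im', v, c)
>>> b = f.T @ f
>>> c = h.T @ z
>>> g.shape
(23, 5)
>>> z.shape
(23, 13)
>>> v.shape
(13, 23)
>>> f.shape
(2, 23)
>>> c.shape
(31, 13)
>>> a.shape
(31,)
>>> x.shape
(31, 31)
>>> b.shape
(23, 23)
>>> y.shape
(5, 29)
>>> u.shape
(29,)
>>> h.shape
(23, 31)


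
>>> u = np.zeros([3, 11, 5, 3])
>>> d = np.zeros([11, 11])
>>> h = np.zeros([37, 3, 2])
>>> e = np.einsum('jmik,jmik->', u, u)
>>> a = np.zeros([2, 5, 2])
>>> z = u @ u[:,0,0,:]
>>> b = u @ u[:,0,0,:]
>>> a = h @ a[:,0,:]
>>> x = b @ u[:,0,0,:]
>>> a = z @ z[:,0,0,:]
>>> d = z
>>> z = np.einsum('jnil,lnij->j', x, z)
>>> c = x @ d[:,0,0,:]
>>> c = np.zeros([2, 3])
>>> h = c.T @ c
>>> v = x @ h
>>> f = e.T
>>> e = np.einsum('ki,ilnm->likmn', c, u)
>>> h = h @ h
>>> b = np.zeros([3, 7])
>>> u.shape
(3, 11, 5, 3)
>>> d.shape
(3, 11, 5, 3)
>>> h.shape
(3, 3)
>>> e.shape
(11, 3, 2, 3, 5)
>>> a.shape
(3, 11, 5, 3)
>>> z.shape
(3,)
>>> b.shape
(3, 7)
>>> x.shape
(3, 11, 5, 3)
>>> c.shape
(2, 3)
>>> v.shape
(3, 11, 5, 3)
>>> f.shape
()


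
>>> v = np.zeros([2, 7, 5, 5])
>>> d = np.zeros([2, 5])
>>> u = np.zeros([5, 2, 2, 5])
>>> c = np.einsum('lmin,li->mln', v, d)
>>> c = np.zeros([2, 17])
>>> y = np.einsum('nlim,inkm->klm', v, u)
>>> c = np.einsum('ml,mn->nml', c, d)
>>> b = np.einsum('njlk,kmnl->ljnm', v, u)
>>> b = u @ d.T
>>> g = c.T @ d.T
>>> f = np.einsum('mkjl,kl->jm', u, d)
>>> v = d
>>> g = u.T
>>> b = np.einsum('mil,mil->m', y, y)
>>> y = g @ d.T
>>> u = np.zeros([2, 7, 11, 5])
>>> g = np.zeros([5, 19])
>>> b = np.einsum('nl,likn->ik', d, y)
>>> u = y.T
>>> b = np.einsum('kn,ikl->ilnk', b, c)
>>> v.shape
(2, 5)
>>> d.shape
(2, 5)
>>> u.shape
(2, 2, 2, 5)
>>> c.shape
(5, 2, 17)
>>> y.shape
(5, 2, 2, 2)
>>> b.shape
(5, 17, 2, 2)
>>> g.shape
(5, 19)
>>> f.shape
(2, 5)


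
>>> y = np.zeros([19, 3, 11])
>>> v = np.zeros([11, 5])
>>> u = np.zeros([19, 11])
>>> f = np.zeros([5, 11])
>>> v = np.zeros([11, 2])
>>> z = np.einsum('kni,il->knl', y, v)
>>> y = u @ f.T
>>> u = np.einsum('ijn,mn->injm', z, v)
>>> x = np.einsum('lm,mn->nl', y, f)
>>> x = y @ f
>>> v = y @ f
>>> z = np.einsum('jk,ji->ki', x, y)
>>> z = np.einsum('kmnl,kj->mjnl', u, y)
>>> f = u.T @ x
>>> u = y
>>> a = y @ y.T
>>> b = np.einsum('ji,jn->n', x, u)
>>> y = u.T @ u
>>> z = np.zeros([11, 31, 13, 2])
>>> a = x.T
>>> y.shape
(5, 5)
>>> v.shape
(19, 11)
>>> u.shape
(19, 5)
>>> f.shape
(11, 3, 2, 11)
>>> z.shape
(11, 31, 13, 2)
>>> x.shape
(19, 11)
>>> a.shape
(11, 19)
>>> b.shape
(5,)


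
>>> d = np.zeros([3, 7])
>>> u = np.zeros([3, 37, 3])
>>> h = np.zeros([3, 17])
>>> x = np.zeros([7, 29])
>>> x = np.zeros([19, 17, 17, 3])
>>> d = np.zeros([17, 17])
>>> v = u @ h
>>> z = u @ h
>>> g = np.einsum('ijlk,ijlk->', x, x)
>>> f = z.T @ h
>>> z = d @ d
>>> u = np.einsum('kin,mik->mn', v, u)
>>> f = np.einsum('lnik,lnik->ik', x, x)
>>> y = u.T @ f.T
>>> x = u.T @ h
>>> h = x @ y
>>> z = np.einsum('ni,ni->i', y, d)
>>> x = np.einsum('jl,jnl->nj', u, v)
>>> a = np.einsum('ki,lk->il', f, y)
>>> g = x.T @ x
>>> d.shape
(17, 17)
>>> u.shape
(3, 17)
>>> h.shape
(17, 17)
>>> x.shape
(37, 3)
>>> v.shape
(3, 37, 17)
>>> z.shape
(17,)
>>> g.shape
(3, 3)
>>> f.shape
(17, 3)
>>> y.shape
(17, 17)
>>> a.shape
(3, 17)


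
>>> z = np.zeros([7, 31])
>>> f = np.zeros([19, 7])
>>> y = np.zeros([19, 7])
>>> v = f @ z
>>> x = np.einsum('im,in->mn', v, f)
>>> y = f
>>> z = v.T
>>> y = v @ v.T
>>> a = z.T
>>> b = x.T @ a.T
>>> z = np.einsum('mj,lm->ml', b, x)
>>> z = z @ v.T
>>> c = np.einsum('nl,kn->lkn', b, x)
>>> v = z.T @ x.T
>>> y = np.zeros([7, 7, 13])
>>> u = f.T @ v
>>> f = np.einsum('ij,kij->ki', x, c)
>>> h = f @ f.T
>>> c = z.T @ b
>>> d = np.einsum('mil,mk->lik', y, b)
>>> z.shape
(7, 19)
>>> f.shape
(19, 31)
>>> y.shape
(7, 7, 13)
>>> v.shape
(19, 31)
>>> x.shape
(31, 7)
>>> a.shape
(19, 31)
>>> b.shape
(7, 19)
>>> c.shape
(19, 19)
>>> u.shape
(7, 31)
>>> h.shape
(19, 19)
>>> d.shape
(13, 7, 19)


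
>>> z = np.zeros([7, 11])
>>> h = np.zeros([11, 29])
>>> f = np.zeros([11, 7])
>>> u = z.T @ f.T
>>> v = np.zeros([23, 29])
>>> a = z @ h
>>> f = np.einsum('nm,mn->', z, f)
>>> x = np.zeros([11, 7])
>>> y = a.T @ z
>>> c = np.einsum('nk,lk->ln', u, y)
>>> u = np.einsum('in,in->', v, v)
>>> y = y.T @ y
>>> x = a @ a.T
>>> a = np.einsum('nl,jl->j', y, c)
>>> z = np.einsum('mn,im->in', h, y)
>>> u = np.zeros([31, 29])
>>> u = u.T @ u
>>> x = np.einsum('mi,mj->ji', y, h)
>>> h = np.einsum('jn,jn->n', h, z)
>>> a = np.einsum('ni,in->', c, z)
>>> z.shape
(11, 29)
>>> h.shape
(29,)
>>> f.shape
()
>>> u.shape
(29, 29)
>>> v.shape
(23, 29)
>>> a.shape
()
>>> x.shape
(29, 11)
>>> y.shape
(11, 11)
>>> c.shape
(29, 11)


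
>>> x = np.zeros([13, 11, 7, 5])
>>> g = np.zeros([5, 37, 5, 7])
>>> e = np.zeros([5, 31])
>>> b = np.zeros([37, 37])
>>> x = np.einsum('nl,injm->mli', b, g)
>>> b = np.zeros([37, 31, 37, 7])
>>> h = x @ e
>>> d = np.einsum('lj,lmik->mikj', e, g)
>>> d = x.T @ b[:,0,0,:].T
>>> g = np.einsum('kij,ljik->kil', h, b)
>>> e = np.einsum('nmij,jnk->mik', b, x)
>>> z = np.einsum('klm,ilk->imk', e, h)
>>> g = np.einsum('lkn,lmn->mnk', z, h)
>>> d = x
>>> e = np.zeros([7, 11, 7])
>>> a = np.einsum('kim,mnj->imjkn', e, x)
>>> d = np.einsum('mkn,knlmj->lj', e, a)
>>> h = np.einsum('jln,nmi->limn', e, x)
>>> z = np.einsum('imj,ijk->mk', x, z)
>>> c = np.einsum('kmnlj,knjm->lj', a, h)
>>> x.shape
(7, 37, 5)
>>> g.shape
(37, 31, 5)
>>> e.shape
(7, 11, 7)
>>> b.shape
(37, 31, 37, 7)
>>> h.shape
(11, 5, 37, 7)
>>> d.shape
(5, 37)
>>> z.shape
(37, 31)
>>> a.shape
(11, 7, 5, 7, 37)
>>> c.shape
(7, 37)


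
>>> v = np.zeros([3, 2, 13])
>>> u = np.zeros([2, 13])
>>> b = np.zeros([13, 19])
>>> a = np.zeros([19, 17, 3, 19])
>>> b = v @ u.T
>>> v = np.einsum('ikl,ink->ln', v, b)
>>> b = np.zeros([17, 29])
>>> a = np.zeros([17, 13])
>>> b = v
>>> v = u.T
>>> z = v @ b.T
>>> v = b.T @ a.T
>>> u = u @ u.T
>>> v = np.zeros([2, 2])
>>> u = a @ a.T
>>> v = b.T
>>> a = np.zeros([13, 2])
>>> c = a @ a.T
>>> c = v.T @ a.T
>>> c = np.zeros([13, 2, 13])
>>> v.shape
(2, 13)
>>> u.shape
(17, 17)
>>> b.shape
(13, 2)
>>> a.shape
(13, 2)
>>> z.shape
(13, 13)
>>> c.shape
(13, 2, 13)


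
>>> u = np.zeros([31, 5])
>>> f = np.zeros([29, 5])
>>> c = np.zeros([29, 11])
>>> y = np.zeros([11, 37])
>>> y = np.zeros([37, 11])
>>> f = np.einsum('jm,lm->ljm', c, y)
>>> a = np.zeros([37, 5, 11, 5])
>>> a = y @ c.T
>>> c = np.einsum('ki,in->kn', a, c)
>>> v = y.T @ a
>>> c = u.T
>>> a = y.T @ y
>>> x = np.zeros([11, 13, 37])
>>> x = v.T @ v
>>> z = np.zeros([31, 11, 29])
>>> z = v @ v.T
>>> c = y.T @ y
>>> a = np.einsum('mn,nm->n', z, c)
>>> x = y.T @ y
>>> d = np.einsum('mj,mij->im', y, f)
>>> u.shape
(31, 5)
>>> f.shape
(37, 29, 11)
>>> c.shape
(11, 11)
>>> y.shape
(37, 11)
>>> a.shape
(11,)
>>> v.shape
(11, 29)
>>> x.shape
(11, 11)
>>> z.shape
(11, 11)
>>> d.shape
(29, 37)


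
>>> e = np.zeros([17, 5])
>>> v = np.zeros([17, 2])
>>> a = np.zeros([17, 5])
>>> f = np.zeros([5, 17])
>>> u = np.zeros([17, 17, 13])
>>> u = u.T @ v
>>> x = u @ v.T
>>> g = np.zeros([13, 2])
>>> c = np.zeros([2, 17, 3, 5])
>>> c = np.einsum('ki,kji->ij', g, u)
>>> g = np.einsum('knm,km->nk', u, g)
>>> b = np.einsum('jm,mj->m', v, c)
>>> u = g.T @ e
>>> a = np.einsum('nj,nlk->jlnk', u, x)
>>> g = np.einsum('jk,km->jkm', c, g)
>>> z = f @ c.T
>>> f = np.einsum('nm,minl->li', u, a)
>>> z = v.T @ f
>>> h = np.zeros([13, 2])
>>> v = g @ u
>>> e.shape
(17, 5)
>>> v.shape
(2, 17, 5)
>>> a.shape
(5, 17, 13, 17)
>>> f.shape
(17, 17)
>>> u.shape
(13, 5)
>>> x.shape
(13, 17, 17)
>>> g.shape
(2, 17, 13)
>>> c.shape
(2, 17)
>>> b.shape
(2,)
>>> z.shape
(2, 17)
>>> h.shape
(13, 2)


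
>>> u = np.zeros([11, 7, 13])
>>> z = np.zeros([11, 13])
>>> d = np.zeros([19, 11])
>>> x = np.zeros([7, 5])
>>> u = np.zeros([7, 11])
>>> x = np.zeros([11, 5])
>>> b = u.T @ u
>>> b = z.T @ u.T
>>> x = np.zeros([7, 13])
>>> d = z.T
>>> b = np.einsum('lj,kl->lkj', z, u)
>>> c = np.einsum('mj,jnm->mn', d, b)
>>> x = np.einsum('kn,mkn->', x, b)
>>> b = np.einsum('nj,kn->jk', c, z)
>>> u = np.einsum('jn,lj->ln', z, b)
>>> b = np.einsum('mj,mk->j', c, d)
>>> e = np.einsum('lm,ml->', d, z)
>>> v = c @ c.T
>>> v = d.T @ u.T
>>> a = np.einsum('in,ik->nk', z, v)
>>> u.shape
(7, 13)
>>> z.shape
(11, 13)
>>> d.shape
(13, 11)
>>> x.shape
()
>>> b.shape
(7,)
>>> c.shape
(13, 7)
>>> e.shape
()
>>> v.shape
(11, 7)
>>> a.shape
(13, 7)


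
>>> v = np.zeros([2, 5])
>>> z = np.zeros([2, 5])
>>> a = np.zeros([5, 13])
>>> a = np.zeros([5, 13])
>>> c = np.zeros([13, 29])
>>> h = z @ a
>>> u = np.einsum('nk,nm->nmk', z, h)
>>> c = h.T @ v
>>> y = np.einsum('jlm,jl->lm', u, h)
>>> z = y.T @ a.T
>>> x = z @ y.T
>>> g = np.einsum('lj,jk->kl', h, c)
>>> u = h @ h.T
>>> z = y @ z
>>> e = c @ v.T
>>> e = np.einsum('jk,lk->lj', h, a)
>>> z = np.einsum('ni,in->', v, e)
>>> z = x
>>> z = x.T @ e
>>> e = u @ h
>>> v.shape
(2, 5)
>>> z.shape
(13, 2)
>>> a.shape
(5, 13)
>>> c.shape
(13, 5)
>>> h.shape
(2, 13)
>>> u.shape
(2, 2)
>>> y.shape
(13, 5)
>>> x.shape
(5, 13)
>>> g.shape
(5, 2)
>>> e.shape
(2, 13)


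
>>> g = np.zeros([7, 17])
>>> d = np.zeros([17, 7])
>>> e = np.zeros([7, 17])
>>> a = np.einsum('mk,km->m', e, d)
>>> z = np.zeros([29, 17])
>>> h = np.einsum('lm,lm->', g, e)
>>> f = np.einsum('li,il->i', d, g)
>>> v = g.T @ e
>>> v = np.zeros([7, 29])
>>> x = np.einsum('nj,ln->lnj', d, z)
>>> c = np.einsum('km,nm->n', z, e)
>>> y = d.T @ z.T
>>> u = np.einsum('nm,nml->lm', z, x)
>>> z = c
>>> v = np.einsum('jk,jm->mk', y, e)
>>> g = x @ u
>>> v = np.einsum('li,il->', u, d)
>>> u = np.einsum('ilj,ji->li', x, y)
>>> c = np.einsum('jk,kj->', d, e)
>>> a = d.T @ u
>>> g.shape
(29, 17, 17)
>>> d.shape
(17, 7)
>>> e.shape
(7, 17)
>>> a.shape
(7, 29)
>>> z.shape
(7,)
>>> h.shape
()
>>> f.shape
(7,)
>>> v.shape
()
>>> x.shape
(29, 17, 7)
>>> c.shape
()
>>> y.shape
(7, 29)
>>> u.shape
(17, 29)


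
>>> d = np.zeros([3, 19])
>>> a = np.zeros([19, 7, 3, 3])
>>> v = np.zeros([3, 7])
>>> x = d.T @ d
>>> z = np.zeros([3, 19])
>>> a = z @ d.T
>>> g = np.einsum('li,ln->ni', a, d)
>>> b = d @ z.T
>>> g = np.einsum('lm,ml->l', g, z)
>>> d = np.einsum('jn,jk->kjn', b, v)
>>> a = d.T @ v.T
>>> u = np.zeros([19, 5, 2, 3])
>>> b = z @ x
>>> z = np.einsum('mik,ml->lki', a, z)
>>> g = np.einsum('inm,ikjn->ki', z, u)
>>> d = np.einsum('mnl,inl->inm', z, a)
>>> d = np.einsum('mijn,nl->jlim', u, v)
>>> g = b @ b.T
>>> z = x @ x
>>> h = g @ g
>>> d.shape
(2, 7, 5, 19)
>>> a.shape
(3, 3, 3)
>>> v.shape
(3, 7)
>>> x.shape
(19, 19)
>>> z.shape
(19, 19)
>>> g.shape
(3, 3)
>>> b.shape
(3, 19)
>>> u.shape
(19, 5, 2, 3)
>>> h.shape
(3, 3)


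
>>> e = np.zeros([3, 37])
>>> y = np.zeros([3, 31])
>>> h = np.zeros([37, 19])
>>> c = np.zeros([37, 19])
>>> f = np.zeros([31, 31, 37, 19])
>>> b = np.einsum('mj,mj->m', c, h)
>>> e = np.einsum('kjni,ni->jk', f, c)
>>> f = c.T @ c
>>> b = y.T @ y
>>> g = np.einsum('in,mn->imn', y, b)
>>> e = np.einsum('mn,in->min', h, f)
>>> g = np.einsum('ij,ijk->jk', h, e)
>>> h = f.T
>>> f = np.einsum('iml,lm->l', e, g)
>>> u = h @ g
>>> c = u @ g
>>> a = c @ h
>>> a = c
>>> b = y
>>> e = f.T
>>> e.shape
(19,)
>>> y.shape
(3, 31)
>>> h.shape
(19, 19)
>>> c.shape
(19, 19)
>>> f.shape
(19,)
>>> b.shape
(3, 31)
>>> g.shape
(19, 19)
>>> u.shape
(19, 19)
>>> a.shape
(19, 19)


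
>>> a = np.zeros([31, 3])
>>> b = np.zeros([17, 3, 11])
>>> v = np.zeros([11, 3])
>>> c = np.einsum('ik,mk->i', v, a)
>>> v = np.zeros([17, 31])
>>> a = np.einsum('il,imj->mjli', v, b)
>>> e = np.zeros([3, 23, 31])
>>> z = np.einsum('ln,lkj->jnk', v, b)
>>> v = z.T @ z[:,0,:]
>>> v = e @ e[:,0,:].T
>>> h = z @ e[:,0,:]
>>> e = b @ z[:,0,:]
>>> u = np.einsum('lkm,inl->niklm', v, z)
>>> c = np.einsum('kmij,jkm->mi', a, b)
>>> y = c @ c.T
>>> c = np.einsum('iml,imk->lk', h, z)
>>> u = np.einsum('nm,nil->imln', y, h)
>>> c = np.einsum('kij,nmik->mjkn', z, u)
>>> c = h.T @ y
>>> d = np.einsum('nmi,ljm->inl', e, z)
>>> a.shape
(3, 11, 31, 17)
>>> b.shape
(17, 3, 11)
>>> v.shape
(3, 23, 3)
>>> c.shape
(31, 31, 11)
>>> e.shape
(17, 3, 3)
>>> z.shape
(11, 31, 3)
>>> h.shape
(11, 31, 31)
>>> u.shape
(31, 11, 31, 11)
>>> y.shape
(11, 11)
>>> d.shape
(3, 17, 11)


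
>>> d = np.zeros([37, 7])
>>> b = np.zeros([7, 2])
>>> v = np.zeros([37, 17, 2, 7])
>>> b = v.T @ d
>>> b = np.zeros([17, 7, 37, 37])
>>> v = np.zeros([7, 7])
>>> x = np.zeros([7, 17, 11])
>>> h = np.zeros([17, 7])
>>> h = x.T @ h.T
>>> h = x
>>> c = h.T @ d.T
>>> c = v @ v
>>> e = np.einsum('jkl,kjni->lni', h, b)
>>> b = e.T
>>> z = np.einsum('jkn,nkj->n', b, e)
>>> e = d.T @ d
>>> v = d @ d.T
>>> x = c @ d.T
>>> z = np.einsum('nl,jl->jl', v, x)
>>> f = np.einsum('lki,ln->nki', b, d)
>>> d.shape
(37, 7)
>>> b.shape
(37, 37, 11)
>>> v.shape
(37, 37)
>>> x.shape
(7, 37)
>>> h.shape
(7, 17, 11)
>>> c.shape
(7, 7)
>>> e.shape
(7, 7)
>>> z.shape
(7, 37)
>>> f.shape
(7, 37, 11)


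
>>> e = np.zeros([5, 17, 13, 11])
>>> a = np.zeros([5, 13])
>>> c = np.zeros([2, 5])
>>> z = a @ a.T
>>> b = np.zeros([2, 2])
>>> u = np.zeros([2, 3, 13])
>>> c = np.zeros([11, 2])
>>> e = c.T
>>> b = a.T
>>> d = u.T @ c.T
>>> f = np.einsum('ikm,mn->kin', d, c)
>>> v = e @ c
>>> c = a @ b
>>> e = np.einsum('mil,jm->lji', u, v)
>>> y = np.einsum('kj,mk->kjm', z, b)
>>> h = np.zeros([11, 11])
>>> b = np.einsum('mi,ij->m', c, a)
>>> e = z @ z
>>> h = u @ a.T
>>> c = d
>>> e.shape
(5, 5)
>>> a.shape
(5, 13)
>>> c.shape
(13, 3, 11)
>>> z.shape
(5, 5)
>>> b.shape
(5,)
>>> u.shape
(2, 3, 13)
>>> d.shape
(13, 3, 11)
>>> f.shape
(3, 13, 2)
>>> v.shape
(2, 2)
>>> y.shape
(5, 5, 13)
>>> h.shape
(2, 3, 5)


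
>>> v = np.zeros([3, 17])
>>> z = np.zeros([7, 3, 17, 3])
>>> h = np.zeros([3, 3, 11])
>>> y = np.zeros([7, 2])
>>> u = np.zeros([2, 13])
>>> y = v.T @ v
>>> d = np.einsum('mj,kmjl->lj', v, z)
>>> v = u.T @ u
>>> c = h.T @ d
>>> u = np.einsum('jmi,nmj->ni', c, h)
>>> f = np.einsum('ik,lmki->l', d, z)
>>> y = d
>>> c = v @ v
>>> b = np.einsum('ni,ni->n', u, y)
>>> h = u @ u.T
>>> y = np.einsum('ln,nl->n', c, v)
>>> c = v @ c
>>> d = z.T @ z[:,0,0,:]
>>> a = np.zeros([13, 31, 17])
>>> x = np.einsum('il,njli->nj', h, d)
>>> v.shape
(13, 13)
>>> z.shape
(7, 3, 17, 3)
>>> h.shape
(3, 3)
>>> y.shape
(13,)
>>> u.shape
(3, 17)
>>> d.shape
(3, 17, 3, 3)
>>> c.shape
(13, 13)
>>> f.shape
(7,)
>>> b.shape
(3,)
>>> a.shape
(13, 31, 17)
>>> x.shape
(3, 17)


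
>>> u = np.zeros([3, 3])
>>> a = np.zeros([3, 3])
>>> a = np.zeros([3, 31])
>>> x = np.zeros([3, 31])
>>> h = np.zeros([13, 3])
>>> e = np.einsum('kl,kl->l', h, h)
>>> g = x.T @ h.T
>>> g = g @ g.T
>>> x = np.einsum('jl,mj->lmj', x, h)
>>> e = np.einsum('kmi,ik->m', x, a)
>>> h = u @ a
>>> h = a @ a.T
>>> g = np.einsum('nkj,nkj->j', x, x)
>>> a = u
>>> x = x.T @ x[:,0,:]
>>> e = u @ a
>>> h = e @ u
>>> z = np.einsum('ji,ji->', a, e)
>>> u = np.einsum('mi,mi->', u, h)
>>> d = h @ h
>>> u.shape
()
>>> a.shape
(3, 3)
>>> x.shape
(3, 13, 3)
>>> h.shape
(3, 3)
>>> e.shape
(3, 3)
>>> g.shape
(3,)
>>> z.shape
()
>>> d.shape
(3, 3)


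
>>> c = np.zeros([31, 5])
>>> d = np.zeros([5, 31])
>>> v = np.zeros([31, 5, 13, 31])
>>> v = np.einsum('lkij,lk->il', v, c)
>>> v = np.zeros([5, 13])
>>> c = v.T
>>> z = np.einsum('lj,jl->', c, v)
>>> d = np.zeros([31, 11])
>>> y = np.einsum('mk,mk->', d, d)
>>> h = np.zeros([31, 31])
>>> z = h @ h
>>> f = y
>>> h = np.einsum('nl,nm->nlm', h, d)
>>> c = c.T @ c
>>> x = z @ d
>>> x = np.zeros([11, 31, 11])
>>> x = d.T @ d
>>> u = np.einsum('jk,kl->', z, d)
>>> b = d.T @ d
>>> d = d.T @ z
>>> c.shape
(5, 5)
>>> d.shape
(11, 31)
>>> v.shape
(5, 13)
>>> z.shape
(31, 31)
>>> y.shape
()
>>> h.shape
(31, 31, 11)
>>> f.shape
()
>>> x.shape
(11, 11)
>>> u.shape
()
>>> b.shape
(11, 11)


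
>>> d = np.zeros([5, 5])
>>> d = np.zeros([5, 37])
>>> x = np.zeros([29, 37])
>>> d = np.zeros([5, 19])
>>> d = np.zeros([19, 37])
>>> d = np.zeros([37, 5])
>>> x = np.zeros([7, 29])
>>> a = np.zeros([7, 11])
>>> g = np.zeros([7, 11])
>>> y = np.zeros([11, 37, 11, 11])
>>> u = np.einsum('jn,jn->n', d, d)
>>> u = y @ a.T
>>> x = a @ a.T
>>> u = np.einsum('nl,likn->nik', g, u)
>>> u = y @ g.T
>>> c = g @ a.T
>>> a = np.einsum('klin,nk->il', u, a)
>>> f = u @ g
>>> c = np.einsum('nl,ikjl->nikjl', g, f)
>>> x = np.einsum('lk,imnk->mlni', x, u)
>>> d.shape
(37, 5)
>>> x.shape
(37, 7, 11, 11)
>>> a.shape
(11, 37)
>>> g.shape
(7, 11)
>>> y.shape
(11, 37, 11, 11)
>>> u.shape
(11, 37, 11, 7)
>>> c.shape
(7, 11, 37, 11, 11)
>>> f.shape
(11, 37, 11, 11)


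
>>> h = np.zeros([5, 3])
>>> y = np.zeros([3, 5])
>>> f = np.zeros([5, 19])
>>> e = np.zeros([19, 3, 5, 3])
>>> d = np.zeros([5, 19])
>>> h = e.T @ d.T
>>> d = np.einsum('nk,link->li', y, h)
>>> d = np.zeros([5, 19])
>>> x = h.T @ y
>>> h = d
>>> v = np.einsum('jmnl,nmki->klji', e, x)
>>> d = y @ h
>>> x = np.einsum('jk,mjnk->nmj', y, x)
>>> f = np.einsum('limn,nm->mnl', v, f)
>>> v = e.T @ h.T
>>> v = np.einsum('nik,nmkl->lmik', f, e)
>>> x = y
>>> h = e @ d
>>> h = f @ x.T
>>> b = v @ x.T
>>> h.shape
(19, 5, 3)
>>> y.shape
(3, 5)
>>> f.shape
(19, 5, 5)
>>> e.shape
(19, 3, 5, 3)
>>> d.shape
(3, 19)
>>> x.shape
(3, 5)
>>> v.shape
(3, 3, 5, 5)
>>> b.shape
(3, 3, 5, 3)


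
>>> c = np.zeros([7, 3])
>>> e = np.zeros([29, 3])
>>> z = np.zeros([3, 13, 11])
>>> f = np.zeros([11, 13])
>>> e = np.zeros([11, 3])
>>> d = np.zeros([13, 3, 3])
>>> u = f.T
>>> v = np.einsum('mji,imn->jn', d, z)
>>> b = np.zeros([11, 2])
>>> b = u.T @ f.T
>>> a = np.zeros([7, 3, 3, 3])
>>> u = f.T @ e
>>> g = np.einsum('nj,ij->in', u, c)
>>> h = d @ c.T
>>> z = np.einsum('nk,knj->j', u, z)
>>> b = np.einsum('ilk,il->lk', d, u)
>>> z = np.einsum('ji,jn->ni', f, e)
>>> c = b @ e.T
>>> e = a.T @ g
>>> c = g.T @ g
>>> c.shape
(13, 13)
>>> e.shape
(3, 3, 3, 13)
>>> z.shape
(3, 13)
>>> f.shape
(11, 13)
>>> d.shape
(13, 3, 3)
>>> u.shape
(13, 3)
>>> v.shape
(3, 11)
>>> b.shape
(3, 3)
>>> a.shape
(7, 3, 3, 3)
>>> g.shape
(7, 13)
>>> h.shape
(13, 3, 7)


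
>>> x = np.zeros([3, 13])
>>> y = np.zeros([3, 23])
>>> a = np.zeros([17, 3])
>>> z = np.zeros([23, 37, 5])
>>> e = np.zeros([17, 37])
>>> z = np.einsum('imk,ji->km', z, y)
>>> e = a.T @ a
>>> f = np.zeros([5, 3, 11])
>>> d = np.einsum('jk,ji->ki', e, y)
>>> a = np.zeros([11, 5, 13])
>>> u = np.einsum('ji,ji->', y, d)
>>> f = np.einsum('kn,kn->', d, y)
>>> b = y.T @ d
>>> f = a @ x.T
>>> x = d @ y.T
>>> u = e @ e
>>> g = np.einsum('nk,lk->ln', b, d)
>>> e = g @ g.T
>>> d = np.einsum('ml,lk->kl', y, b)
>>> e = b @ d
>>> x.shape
(3, 3)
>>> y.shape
(3, 23)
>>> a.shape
(11, 5, 13)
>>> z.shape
(5, 37)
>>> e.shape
(23, 23)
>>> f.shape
(11, 5, 3)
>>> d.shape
(23, 23)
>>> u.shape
(3, 3)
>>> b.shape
(23, 23)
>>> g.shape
(3, 23)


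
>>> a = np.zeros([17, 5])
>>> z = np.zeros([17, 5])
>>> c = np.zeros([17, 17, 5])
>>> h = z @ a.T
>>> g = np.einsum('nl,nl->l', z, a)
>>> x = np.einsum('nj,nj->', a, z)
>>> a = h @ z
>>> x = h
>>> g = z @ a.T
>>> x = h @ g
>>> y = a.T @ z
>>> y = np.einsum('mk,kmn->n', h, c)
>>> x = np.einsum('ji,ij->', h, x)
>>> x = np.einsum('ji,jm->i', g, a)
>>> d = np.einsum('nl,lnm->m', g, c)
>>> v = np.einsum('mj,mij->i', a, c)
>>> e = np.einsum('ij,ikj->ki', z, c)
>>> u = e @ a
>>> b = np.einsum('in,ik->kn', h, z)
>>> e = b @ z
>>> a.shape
(17, 5)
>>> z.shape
(17, 5)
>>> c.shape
(17, 17, 5)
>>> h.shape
(17, 17)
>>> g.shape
(17, 17)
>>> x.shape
(17,)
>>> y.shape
(5,)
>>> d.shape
(5,)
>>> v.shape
(17,)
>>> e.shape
(5, 5)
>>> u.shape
(17, 5)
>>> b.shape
(5, 17)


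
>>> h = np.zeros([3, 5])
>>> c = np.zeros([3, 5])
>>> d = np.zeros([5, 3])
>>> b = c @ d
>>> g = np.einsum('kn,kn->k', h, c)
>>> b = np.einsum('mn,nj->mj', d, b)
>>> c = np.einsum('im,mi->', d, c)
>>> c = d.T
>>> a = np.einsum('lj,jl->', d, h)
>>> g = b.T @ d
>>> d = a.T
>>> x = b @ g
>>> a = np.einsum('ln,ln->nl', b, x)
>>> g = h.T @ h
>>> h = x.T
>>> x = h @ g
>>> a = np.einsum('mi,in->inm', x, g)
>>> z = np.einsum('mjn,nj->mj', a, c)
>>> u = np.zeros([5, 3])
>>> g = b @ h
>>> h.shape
(3, 5)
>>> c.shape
(3, 5)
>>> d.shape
()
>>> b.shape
(5, 3)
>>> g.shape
(5, 5)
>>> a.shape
(5, 5, 3)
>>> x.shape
(3, 5)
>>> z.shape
(5, 5)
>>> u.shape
(5, 3)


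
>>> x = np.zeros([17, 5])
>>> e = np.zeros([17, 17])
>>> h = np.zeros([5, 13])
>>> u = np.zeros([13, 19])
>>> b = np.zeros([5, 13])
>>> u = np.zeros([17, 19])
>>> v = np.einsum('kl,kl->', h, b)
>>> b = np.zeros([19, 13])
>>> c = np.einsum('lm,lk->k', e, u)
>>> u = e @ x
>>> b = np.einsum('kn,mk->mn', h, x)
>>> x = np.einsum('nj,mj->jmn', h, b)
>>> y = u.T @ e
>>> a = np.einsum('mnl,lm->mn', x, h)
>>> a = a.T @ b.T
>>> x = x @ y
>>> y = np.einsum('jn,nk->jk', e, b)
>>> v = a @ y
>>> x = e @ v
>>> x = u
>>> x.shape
(17, 5)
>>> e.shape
(17, 17)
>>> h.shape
(5, 13)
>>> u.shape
(17, 5)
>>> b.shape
(17, 13)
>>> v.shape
(17, 13)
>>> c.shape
(19,)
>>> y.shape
(17, 13)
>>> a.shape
(17, 17)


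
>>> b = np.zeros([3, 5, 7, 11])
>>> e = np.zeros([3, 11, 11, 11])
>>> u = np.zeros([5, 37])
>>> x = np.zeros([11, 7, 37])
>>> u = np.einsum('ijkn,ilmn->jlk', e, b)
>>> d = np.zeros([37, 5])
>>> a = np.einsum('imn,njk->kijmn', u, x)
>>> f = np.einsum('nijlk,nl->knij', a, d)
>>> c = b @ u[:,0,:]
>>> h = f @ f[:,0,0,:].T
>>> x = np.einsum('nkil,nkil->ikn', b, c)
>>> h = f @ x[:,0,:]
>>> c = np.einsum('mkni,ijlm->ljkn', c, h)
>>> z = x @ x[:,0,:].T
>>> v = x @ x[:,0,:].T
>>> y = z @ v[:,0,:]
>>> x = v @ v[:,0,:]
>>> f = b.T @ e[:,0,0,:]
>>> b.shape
(3, 5, 7, 11)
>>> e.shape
(3, 11, 11, 11)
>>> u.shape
(11, 5, 11)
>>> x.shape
(7, 5, 7)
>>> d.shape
(37, 5)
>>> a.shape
(37, 11, 7, 5, 11)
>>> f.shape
(11, 7, 5, 11)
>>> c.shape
(11, 37, 5, 7)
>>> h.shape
(11, 37, 11, 3)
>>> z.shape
(7, 5, 7)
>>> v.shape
(7, 5, 7)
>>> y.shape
(7, 5, 7)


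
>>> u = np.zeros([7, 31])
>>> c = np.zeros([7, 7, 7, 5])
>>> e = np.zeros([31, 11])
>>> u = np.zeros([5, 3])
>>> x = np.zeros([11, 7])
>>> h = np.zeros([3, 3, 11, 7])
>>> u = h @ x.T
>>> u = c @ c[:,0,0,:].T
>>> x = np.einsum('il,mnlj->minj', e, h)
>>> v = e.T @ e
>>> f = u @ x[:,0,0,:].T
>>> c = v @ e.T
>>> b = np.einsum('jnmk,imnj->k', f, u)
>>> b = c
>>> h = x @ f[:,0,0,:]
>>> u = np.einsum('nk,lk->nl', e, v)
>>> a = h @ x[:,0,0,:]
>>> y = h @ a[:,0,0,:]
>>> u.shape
(31, 11)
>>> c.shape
(11, 31)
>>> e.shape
(31, 11)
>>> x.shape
(3, 31, 3, 7)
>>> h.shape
(3, 31, 3, 3)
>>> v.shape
(11, 11)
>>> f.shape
(7, 7, 7, 3)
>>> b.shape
(11, 31)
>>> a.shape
(3, 31, 3, 7)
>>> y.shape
(3, 31, 3, 7)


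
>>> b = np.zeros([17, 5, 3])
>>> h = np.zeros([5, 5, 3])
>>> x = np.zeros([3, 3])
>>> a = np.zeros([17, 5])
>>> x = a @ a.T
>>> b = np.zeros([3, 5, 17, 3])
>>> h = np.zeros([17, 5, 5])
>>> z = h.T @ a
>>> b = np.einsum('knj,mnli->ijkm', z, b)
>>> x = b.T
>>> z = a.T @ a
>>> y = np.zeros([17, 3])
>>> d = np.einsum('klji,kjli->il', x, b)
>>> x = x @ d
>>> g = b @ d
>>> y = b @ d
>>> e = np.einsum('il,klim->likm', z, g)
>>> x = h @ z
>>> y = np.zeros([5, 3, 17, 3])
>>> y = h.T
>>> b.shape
(3, 5, 5, 3)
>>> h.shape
(17, 5, 5)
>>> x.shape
(17, 5, 5)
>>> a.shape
(17, 5)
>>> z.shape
(5, 5)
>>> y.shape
(5, 5, 17)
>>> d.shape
(3, 5)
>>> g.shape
(3, 5, 5, 5)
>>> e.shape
(5, 5, 3, 5)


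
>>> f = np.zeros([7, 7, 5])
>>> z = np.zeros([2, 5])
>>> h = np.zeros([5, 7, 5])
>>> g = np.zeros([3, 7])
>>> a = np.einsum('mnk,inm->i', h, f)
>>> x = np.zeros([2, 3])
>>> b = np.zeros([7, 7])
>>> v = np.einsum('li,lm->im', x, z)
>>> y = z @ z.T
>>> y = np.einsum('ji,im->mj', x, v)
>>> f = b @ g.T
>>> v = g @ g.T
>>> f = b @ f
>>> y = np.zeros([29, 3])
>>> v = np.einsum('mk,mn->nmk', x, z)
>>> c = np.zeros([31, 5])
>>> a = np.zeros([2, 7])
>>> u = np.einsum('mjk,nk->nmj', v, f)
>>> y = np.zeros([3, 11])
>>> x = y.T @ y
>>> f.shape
(7, 3)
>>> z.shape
(2, 5)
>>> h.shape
(5, 7, 5)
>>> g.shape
(3, 7)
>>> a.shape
(2, 7)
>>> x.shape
(11, 11)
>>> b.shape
(7, 7)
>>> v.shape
(5, 2, 3)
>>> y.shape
(3, 11)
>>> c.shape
(31, 5)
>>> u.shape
(7, 5, 2)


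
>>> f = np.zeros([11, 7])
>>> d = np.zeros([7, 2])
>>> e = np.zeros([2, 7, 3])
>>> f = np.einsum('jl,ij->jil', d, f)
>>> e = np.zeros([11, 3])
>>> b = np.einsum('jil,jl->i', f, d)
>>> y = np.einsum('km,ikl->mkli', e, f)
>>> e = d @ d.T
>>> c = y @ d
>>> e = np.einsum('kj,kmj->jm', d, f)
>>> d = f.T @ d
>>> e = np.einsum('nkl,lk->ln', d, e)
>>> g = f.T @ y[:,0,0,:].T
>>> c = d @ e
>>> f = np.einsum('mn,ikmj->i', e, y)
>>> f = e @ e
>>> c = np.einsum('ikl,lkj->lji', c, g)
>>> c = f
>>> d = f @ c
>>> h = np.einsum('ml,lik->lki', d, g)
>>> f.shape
(2, 2)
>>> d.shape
(2, 2)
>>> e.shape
(2, 2)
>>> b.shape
(11,)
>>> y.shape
(3, 11, 2, 7)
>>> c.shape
(2, 2)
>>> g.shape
(2, 11, 3)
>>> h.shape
(2, 3, 11)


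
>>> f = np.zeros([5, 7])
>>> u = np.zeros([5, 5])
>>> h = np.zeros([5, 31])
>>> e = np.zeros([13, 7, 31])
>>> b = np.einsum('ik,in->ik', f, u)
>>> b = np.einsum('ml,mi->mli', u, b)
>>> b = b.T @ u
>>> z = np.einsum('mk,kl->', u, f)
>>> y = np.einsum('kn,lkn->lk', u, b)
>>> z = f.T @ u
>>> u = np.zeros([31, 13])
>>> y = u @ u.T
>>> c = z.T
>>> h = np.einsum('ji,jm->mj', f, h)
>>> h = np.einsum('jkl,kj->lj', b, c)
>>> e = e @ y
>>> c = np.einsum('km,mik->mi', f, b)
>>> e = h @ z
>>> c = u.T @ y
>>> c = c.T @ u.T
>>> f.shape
(5, 7)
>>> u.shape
(31, 13)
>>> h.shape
(5, 7)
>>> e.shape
(5, 5)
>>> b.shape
(7, 5, 5)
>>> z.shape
(7, 5)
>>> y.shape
(31, 31)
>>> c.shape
(31, 31)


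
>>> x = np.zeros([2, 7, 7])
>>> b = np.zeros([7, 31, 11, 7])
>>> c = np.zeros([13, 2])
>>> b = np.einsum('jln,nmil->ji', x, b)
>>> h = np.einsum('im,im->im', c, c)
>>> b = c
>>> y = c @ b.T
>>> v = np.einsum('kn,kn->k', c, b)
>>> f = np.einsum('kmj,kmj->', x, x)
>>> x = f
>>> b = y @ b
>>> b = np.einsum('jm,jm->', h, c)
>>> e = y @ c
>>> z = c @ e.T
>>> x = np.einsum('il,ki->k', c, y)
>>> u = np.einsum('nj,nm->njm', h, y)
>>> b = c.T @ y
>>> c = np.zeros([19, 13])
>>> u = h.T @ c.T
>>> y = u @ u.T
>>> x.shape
(13,)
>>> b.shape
(2, 13)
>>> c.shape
(19, 13)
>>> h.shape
(13, 2)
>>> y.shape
(2, 2)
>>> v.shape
(13,)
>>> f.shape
()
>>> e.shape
(13, 2)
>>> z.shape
(13, 13)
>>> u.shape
(2, 19)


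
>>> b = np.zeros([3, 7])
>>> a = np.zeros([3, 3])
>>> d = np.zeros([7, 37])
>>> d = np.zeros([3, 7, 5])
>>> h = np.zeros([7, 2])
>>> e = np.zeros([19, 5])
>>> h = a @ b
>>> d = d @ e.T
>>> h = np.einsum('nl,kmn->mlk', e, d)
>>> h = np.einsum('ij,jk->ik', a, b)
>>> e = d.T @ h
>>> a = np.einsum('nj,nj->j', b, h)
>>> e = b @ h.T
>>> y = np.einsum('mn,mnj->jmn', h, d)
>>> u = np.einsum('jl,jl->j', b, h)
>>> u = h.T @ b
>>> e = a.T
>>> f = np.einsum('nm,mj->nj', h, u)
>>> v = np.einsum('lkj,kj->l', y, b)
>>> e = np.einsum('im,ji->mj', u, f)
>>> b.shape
(3, 7)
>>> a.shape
(7,)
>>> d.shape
(3, 7, 19)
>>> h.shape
(3, 7)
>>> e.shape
(7, 3)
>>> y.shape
(19, 3, 7)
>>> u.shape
(7, 7)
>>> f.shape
(3, 7)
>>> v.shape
(19,)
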